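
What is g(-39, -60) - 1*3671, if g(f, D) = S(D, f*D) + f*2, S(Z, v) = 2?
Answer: -3747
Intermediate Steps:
g(f, D) = 2 + 2*f (g(f, D) = 2 + f*2 = 2 + 2*f)
g(-39, -60) - 1*3671 = (2 + 2*(-39)) - 1*3671 = (2 - 78) - 3671 = -76 - 3671 = -3747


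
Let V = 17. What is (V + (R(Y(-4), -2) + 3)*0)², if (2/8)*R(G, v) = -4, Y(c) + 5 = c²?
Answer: 289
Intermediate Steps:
Y(c) = -5 + c²
R(G, v) = -16 (R(G, v) = 4*(-4) = -16)
(V + (R(Y(-4), -2) + 3)*0)² = (17 + (-16 + 3)*0)² = (17 - 13*0)² = (17 + 0)² = 17² = 289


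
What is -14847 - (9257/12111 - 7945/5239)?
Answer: -941987432591/63449529 ≈ -14846.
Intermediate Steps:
-14847 - (9257/12111 - 7945/5239) = -14847 - 1*(-47724472/63449529) = -14847 + 47724472/63449529 = -941987432591/63449529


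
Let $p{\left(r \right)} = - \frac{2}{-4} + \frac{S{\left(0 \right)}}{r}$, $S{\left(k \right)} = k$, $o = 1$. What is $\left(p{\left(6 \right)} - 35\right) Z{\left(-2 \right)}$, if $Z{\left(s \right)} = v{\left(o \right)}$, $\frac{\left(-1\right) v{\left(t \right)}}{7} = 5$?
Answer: $\frac{2415}{2} \approx 1207.5$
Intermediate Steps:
$v{\left(t \right)} = -35$ ($v{\left(t \right)} = \left(-7\right) 5 = -35$)
$p{\left(r \right)} = \frac{1}{2}$ ($p{\left(r \right)} = - \frac{2}{-4} + \frac{0}{r} = \left(-2\right) \left(- \frac{1}{4}\right) + 0 = \frac{1}{2} + 0 = \frac{1}{2}$)
$Z{\left(s \right)} = -35$
$\left(p{\left(6 \right)} - 35\right) Z{\left(-2 \right)} = \left(\frac{1}{2} - 35\right) \left(-35\right) = \left(- \frac{69}{2}\right) \left(-35\right) = \frac{2415}{2}$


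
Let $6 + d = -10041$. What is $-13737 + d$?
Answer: $-23784$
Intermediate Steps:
$d = -10047$ ($d = -6 - 10041 = -10047$)
$-13737 + d = -13737 - 10047 = -23784$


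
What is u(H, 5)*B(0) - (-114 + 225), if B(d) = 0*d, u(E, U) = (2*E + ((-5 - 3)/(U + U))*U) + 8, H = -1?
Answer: -111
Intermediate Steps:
u(E, U) = 4 + 2*E (u(E, U) = (2*E + (-8*1/(2*U))*U) + 8 = (2*E + (-4/U)*U) + 8 = (2*E - 4) + 8 = (-4 + 2*E) + 8 = 4 + 2*E)
B(d) = 0
u(H, 5)*B(0) - (-114 + 225) = (4 + 2*(-1))*0 - (-114 + 225) = (4 - 2)*0 - 1*111 = 2*0 - 111 = 0 - 111 = -111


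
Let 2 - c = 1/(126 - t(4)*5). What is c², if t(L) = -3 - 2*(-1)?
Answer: 68121/17161 ≈ 3.9695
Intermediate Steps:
t(L) = -1 (t(L) = -3 + 2 = -1)
c = 261/131 (c = 2 - 1/(126 - (-1)*5) = 2 - 1/(126 - 1*(-5)) = 2 - 1/(126 + 5) = 2 - 1/131 = 261/131 ≈ 1.9924)
c² = (261/131)² = 68121/17161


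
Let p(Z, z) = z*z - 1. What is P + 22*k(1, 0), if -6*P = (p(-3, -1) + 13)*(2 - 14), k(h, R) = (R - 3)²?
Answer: 224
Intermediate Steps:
p(Z, z) = -1 + z² (p(Z, z) = z² - 1 = -1 + z²)
k(h, R) = (-3 + R)²
P = 26 (P = -((-1 + (-1)²) + 13)*(2 - 14)/6 = -((-1 + 1) + 13)*(-12)/6 = -(0 + 13)*(-12)/6 = -13*(-12)/6 = -⅙*(-156) = 26)
P + 22*k(1, 0) = 26 + 22*(-3 + 0)² = 26 + 22*(-3)² = 26 + 22*9 = 26 + 198 = 224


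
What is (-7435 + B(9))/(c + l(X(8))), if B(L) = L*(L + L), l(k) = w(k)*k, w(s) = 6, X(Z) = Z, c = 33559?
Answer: -1039/4801 ≈ -0.21641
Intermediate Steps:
l(k) = 6*k
B(L) = 2*L² (B(L) = L*(2*L) = 2*L²)
(-7435 + B(9))/(c + l(X(8))) = (-7435 + 2*9²)/(33559 + 6*8) = (-7435 + 2*81)/(33559 + 48) = (-7435 + 162)/33607 = -7273*1/33607 = -1039/4801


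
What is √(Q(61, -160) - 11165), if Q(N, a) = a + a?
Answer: I*√11485 ≈ 107.17*I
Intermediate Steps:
Q(N, a) = 2*a
√(Q(61, -160) - 11165) = √(2*(-160) - 11165) = √(-320 - 11165) = √(-11485) = I*√11485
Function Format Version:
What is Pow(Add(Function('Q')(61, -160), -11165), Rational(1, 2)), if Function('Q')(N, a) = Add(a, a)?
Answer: Mul(I, Pow(11485, Rational(1, 2))) ≈ Mul(107.17, I)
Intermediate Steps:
Function('Q')(N, a) = Mul(2, a)
Pow(Add(Function('Q')(61, -160), -11165), Rational(1, 2)) = Pow(Add(Mul(2, -160), -11165), Rational(1, 2)) = Pow(Add(-320, -11165), Rational(1, 2)) = Pow(-11485, Rational(1, 2)) = Mul(I, Pow(11485, Rational(1, 2)))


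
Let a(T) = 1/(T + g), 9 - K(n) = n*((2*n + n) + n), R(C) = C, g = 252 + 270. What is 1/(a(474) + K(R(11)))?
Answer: -996/473099 ≈ -0.0021053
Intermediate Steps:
g = 522
K(n) = 9 - 4*n² (K(n) = 9 - n*((2*n + n) + n) = 9 - n*(3*n + n) = 9 - n*4*n = 9 - 4*n²)
a(T) = 1/(522 + T) (a(T) = 1/(T + 522) = 1/(522 + T))
1/(a(474) + K(R(11))) = 1/(1/(522 + 474) + (9 - 4*11²)) = 1/(1/996 + (9 - 4*121)) = 1/(1/996 + (9 - 484)) = 1/(1/996 - 475) = 1/(-473099/996) = -996/473099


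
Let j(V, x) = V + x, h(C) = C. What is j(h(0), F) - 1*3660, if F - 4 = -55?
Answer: -3711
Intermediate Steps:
F = -51 (F = 4 - 55 = -51)
j(h(0), F) - 1*3660 = (0 - 51) - 1*3660 = -51 - 3660 = -3711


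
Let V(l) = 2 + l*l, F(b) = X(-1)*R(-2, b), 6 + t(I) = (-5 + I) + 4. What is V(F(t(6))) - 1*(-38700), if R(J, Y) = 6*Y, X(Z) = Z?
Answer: 38738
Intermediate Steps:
t(I) = -7 + I (t(I) = -6 + ((-5 + I) + 4) = -6 + (-1 + I) = -7 + I)
F(b) = -6*b
V(l) = 2 + l²
V(F(t(6))) - 1*(-38700) = (2 + (-6*(-7 + 6))²) - 1*(-38700) = (2 + (-6*(-1))²) + 38700 = (2 + 6²) + 38700 = (2 + 36) + 38700 = 38 + 38700 = 38738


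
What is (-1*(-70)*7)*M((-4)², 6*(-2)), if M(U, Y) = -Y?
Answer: 5880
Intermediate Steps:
(-1*(-70)*7)*M((-4)², 6*(-2)) = (-1*(-70)*7)*(-6*(-2)) = (70*7)*(-1*(-12)) = 490*12 = 5880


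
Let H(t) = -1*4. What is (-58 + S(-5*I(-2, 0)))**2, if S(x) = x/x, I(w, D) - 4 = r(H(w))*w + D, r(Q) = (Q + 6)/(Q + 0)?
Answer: 3249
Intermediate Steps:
H(t) = -4
r(Q) = (6 + Q)/Q
I(w, D) = 4 + D - w/2 (I(w, D) = 4 + (((6 - 4)/(-4))*w + D) = 4 + ((-1/4*2)*w + D) = 4 + (-w/2 + D) = 4 + (D - w/2) = 4 + D - w/2)
S(x) = 1
(-58 + S(-5*I(-2, 0)))**2 = (-58 + 1)**2 = (-57)**2 = 3249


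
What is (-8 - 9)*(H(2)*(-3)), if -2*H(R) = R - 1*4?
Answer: 51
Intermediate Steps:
H(R) = 2 - R/2 (H(R) = -(R - 1*4)/2 = -(R - 4)/2 = -(-4 + R)/2 = 2 - R/2)
(-8 - 9)*(H(2)*(-3)) = (-8 - 9)*((2 - ½*2)*(-3)) = -17*(2 - 1)*(-3) = -17*(-3) = 51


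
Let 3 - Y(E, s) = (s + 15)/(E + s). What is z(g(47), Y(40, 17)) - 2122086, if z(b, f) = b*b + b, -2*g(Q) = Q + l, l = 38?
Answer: -8481289/4 ≈ -2.1203e+6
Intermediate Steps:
g(Q) = -19 - Q/2 (g(Q) = -(Q + 38)/2 = -(38 + Q)/2 = -19 - Q/2)
Y(E, s) = 3 - (15 + s)/(E + s) (Y(E, s) = 3 - (s + 15)/(E + s) = 3 - (15 + s)/(E + s))
z(b, f) = b + b² (z(b, f) = b² + b = b + b²)
z(g(47), Y(40, 17)) - 2122086 = (-19 - ½*47)*(1 + (-19 - ½*47)) - 2122086 = (-19 - 47/2)*(1 + (-19 - 47/2)) - 2122086 = -85*(1 - 85/2)/2 - 2122086 = -85/2*(-83/2) - 2122086 = 7055/4 - 2122086 = -8481289/4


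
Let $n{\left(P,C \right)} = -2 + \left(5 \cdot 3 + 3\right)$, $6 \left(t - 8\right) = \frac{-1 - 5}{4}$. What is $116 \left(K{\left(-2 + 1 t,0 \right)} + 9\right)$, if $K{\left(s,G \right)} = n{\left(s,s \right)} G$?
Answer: $1044$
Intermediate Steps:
$t = \frac{31}{4}$ ($t = 8 + \frac{\left(-1 - 5\right) \frac{1}{4}}{6} = 8 + \frac{\left(-6\right) \frac{1}{4}}{6} = 8 + \frac{1}{6} \left(- \frac{3}{2}\right) = 8 - \frac{1}{4} = \frac{31}{4} \approx 7.75$)
$n{\left(P,C \right)} = 16$ ($n{\left(P,C \right)} = -2 + \left(15 + 3\right) = -2 + 18 = 16$)
$K{\left(s,G \right)} = 16 G$
$116 \left(K{\left(-2 + 1 t,0 \right)} + 9\right) = 116 \left(16 \cdot 0 + 9\right) = 116 \left(0 + 9\right) = 116 \cdot 9 = 1044$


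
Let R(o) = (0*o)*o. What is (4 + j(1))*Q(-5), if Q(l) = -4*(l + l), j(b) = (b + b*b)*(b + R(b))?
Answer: 240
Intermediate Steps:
R(o) = 0 (R(o) = 0*o = 0)
j(b) = b*(b + b²) (j(b) = (b + b*b)*(b + 0) = (b + b²)*b = b*(b + b²))
Q(l) = -8*l
(4 + j(1))*Q(-5) = (4 + 1²*(1 + 1))*(-8*(-5)) = (4 + 1*2)*40 = (4 + 2)*40 = 6*40 = 240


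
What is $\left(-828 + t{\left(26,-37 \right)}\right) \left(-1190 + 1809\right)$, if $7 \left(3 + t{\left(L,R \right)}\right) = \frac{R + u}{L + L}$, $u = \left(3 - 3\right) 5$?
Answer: $- \frac{187260499}{364} \approx -5.1445 \cdot 10^{5}$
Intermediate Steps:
$u = 0$ ($u = 0 \cdot 5 = 0$)
$t{\left(L,R \right)} = -3 + \frac{R}{14 L}$ ($t{\left(L,R \right)} = -3 + \frac{\left(R + 0\right) \frac{1}{L + L}}{7} = -3 + \frac{R \frac{1}{2 L}}{7} = -3 + \frac{\frac{1}{2} R \frac{1}{L}}{7} = -3 + \frac{R}{14 L}$)
$\left(-828 + t{\left(26,-37 \right)}\right) \left(-1190 + 1809\right) = \left(-828 - \left(3 + \frac{37}{14 \cdot 26}\right)\right) \left(-1190 + 1809\right) = \left(-828 - \left(3 + \frac{37}{14} \cdot \frac{1}{26}\right)\right) 619 = \left(-828 - \frac{1129}{364}\right) 619 = \left(- \frac{302521}{364}\right) 619 = - \frac{187260499}{364}$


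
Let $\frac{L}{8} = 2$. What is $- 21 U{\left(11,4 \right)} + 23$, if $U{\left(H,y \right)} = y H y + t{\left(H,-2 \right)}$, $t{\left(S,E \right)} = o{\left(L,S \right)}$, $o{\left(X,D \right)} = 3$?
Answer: $-3736$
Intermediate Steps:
$L = 16$ ($L = 8 \cdot 2 = 16$)
$t{\left(S,E \right)} = 3$
$U{\left(H,y \right)} = 3 + H y^{2}$ ($U{\left(H,y \right)} = y H y + 3 = H y y + 3 = H y^{2} + 3 = 3 + H y^{2}$)
$- 21 U{\left(11,4 \right)} + 23 = - 21 \left(3 + 11 \cdot 4^{2}\right) + 23 = - 21 \left(3 + 11 \cdot 16\right) + 23 = - 21 \left(3 + 176\right) + 23 = \left(-21\right) 179 + 23 = -3759 + 23 = -3736$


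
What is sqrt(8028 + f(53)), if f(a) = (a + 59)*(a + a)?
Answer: 10*sqrt(199) ≈ 141.07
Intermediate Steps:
f(a) = 2*a*(59 + a) (f(a) = (59 + a)*(2*a) = 2*a*(59 + a))
sqrt(8028 + f(53)) = sqrt(8028 + 2*53*(59 + 53)) = sqrt(8028 + 2*53*112) = sqrt(8028 + 11872) = sqrt(19900) = 10*sqrt(199)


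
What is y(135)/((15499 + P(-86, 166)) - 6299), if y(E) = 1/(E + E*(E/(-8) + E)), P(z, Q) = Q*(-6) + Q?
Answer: 4/538421175 ≈ 7.4291e-9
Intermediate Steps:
P(z, Q) = -5*Q (P(z, Q) = -6*Q + Q = -5*Q)
y(E) = 1/(E + 7*E**2/8) (y(E) = 1/(E + E*(E*(-1/8) + E)) = 1/(E + E*(-E/8 + E)) = 1/(E + E*(7*E/8)) = 1/(E + 7*E**2/8))
y(135)/((15499 + P(-86, 166)) - 6299) = (8/(135*(8 + 7*135)))/((15499 - 5*166) - 6299) = (8*(1/135)/(8 + 945))/((15499 - 830) - 6299) = (8*(1/135)/953)/(14669 - 6299) = (8*(1/135)*(1/953))/8370 = (8/128655)*(1/8370) = 4/538421175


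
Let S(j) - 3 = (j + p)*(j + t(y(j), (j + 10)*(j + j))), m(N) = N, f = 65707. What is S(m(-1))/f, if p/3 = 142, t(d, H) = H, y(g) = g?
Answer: -8072/65707 ≈ -0.12285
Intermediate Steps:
p = 426 (p = 3*142 = 426)
S(j) = 3 + (426 + j)*(j + 2*j*(10 + j)) (S(j) = 3 + (j + 426)*(j + (j + 10)*(j + j)) = 3 + (426 + j)*(j + (10 + j)*(2*j)) = 3 + (426 + j)*(j + 2*j*(10 + j)))
S(m(-1))/f = (3 + 2*(-1)³ + 873*(-1)² + 8946*(-1))/65707 = (3 + 2*(-1) + 873*1 - 8946)*(1/65707) = (3 - 2 + 873 - 8946)*(1/65707) = -8072*1/65707 = -8072/65707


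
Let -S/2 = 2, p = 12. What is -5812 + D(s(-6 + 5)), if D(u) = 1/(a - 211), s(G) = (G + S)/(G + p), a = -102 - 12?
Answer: -1888901/325 ≈ -5812.0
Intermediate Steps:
S = -4 (S = -2*2 = -4)
a = -114
s(G) = (-4 + G)/(12 + G) (s(G) = (G - 4)/(G + 12) = (-4 + G)/(12 + G))
D(u) = -1/325 (D(u) = 1/(-114 - 211) = 1/(-325) = -1/325)
-5812 + D(s(-6 + 5)) = -5812 - 1/325 = -1888901/325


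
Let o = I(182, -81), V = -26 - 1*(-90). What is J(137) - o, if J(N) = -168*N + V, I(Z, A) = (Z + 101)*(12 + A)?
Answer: -3425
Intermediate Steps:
I(Z, A) = (12 + A)*(101 + Z) (I(Z, A) = (101 + Z)*(12 + A) = (12 + A)*(101 + Z))
V = 64 (V = -26 + 90 = 64)
J(N) = 64 - 168*N (J(N) = -168*N + 64 = 64 - 168*N)
o = -19527 (o = 1212 + 12*182 + 101*(-81) - 81*182 = 1212 + 2184 - 8181 - 14742 = -19527)
J(137) - o = (64 - 168*137) - 1*(-19527) = (64 - 23016) + 19527 = -22952 + 19527 = -3425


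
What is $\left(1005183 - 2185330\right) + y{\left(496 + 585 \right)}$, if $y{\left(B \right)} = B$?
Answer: $-1179066$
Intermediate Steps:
$\left(1005183 - 2185330\right) + y{\left(496 + 585 \right)} = \left(1005183 - 2185330\right) + \left(496 + 585\right) = -1180147 + 1081 = -1179066$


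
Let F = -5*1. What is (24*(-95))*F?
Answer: 11400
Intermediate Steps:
F = -5
(24*(-95))*F = (24*(-95))*(-5) = -2280*(-5) = 11400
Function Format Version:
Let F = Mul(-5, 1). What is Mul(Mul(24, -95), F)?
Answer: 11400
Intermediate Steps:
F = -5
Mul(Mul(24, -95), F) = Mul(Mul(24, -95), -5) = Mul(-2280, -5) = 11400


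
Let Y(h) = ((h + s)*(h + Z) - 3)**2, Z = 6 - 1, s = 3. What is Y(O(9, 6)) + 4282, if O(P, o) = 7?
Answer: 17971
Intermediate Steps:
Z = 5
Y(h) = (-3 + (3 + h)*(5 + h))**2 (Y(h) = ((h + 3)*(h + 5) - 3)**2 = ((3 + h)*(5 + h) - 3)**2 = (-3 + (3 + h)*(5 + h))**2)
Y(O(9, 6)) + 4282 = (12 + 7**2 + 8*7)**2 + 4282 = (12 + 49 + 56)**2 + 4282 = 117**2 + 4282 = 13689 + 4282 = 17971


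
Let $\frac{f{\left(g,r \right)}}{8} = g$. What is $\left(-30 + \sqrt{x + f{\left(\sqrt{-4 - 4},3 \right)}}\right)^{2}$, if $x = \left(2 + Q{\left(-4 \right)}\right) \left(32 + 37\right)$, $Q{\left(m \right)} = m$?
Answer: $\left(30 - \sqrt{2} \sqrt{-69 + 8 i \sqrt{2}}\right)^{2} \approx 704.41 - 684.56 i$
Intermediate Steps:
$f{\left(g,r \right)} = 8 g$
$x = -138$ ($x = \left(2 - 4\right) \left(32 + 37\right) = \left(-2\right) 69 = -138$)
$\left(-30 + \sqrt{x + f{\left(\sqrt{-4 - 4},3 \right)}}\right)^{2} = \left(-30 + \sqrt{-138 + 8 \sqrt{-4 - 4}}\right)^{2} = \left(-30 + \sqrt{-138 + 8 \sqrt{-8}}\right)^{2} = \left(-30 + \sqrt{-138 + 8 \cdot 2 i \sqrt{2}}\right)^{2} = \left(-30 + \sqrt{-138 + 16 i \sqrt{2}}\right)^{2}$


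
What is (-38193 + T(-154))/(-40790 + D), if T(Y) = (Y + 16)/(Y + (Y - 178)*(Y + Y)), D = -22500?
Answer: 324965152/538502965 ≈ 0.60346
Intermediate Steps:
T(Y) = (16 + Y)/(Y + 2*Y*(-178 + Y)) (T(Y) = (16 + Y)/(Y + (-178 + Y)*(2*Y)) = (16 + Y)/(Y + 2*Y*(-178 + Y)))
(-38193 + T(-154))/(-40790 + D) = (-38193 + (16 - 154)/((-154)*(-355 + 2*(-154))))/(-40790 - 22500) = (-38193 - 1/154*(-138)/(-355 - 308))/(-63290) = (-38193 - 1/154*(-138)/(-663))*(-1/63290) = (-38193 - 1/154*(-1/663)*(-138))*(-1/63290) = (-38193 - 23/17017)*(-1/63290) = -649930304/17017*(-1/63290) = 324965152/538502965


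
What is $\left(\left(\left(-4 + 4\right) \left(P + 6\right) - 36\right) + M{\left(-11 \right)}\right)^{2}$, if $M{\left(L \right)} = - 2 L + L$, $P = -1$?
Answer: $625$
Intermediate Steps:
$M{\left(L \right)} = - L$
$\left(\left(\left(-4 + 4\right) \left(P + 6\right) - 36\right) + M{\left(-11 \right)}\right)^{2} = \left(\left(\left(-4 + 4\right) \left(-1 + 6\right) - 36\right) - -11\right)^{2} = \left(\left(0 \cdot 5 - 36\right) + 11\right)^{2} = \left(\left(0 - 36\right) + 11\right)^{2} = \left(-36 + 11\right)^{2} = \left(-25\right)^{2} = 625$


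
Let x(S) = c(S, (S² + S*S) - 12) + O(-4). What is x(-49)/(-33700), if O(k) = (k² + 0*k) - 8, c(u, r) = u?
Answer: 41/33700 ≈ 0.0012166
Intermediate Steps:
O(k) = -8 + k² (O(k) = (k² + 0) - 8 = k² - 8 = -8 + k²)
x(S) = 8 + S (x(S) = S + (-8 + (-4)²) = S + (-8 + 16) = S + 8 = 8 + S)
x(-49)/(-33700) = (8 - 49)/(-33700) = -41*(-1/33700) = 41/33700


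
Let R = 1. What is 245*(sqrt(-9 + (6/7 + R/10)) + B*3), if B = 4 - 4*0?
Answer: 2940 + 7*I*sqrt(39410)/2 ≈ 2940.0 + 694.82*I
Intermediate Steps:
B = 4 (B = 4 + 0 = 4)
245*(sqrt(-9 + (6/7 + R/10)) + B*3) = 245*(sqrt(-9 + (6/7 + 1/10)) + 4*3) = 245*(sqrt(-9 + (6*(1/7) + 1*(1/10))) + 12) = 245*(sqrt(-9 + (6/7 + 1/10)) + 12) = 245*(sqrt(-9 + 67/70) + 12) = 245*(sqrt(-563/70) + 12) = 245*(I*sqrt(39410)/70 + 12) = 245*(12 + I*sqrt(39410)/70) = 2940 + 7*I*sqrt(39410)/2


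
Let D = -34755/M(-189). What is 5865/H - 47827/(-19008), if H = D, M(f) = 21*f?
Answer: 4229847313/6291648 ≈ 672.30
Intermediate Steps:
D = 1655/189 (D = -34755/(21*(-189)) = -34755/(-3969) = -34755*(-1/3969) = 1655/189 ≈ 8.7566)
H = 1655/189 ≈ 8.7566
5865/H - 47827/(-19008) = 5865/(1655/189) - 47827/(-19008) = 5865*(189/1655) - 47827*(-1/19008) = 221697/331 + 47827/19008 = 4229847313/6291648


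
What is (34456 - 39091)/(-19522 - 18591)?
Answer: 4635/38113 ≈ 0.12161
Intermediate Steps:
(34456 - 39091)/(-19522 - 18591) = -4635/(-38113) = -4635*(-1/38113) = 4635/38113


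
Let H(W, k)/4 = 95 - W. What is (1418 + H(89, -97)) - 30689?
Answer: -29247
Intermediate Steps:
H(W, k) = 380 - 4*W (H(W, k) = 4*(95 - W) = 380 - 4*W)
(1418 + H(89, -97)) - 30689 = (1418 + (380 - 4*89)) - 30689 = (1418 + (380 - 356)) - 30689 = (1418 + 24) - 30689 = 1442 - 30689 = -29247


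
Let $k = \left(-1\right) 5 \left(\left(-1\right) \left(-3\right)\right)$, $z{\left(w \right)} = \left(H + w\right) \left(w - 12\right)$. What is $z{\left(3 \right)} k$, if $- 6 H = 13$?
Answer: $\frac{225}{2} \approx 112.5$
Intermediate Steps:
$H = - \frac{13}{6}$ ($H = \left(- \frac{1}{6}\right) 13 = - \frac{13}{6} \approx -2.1667$)
$z{\left(w \right)} = \left(-12 + w\right) \left(- \frac{13}{6} + w\right)$ ($z{\left(w \right)} = \left(- \frac{13}{6} + w\right) \left(w - 12\right) = \left(- \frac{13}{6} + w\right) \left(-12 + w\right) = \left(-12 + w\right) \left(- \frac{13}{6} + w\right)$)
$k = -15$ ($k = \left(-5\right) 3 = -15$)
$z{\left(3 \right)} k = \left(26 + 3^{2} - \frac{85}{2}\right) \left(-15\right) = \left(26 + 9 - \frac{85}{2}\right) \left(-15\right) = \left(- \frac{15}{2}\right) \left(-15\right) = \frac{225}{2}$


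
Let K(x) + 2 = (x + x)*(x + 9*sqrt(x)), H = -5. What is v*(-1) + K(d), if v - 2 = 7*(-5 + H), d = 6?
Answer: 138 + 108*sqrt(6) ≈ 402.54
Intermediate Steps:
v = -68 (v = 2 + 7*(-5 - 5) = 2 + 7*(-10) = 2 - 70 = -68)
K(x) = -2 + 2*x*(x + 9*sqrt(x)) (K(x) = -2 + (x + x)*(x + 9*sqrt(x)) = -2 + (2*x)*(x + 9*sqrt(x)) = -2 + 2*x*(x + 9*sqrt(x)))
v*(-1) + K(d) = -68*(-1) + (-2 + 2*6**2 + 18*6**(3/2)) = 68 + (-2 + 2*36 + 18*(6*sqrt(6))) = 68 + (-2 + 72 + 108*sqrt(6)) = 68 + (70 + 108*sqrt(6)) = 138 + 108*sqrt(6)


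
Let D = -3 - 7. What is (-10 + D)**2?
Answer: 400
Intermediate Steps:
D = -10
(-10 + D)**2 = (-10 - 10)**2 = (-20)**2 = 400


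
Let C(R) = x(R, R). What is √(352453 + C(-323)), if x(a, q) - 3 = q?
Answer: √352133 ≈ 593.41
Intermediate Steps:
x(a, q) = 3 + q
C(R) = 3 + R
√(352453 + C(-323)) = √(352453 + (3 - 323)) = √(352453 - 320) = √352133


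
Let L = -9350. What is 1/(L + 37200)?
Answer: 1/27850 ≈ 3.5907e-5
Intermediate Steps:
1/(L + 37200) = 1/(-9350 + 37200) = 1/27850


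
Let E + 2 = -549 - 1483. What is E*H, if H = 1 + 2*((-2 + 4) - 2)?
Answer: -2034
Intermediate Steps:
E = -2034 (E = -2 + (-549 - 1483) = -2 - 2032 = -2034)
H = 1 (H = 1 + 2*(2 - 2) = 1 + 2*0 = 1 + 0 = 1)
E*H = -2034*1 = -2034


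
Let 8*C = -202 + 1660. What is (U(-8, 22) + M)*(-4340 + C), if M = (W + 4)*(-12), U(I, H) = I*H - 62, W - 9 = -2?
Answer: 3076735/2 ≈ 1.5384e+6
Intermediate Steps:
W = 7 (W = 9 - 2 = 7)
C = 729/4 (C = (-202 + 1660)/8 = (⅛)*1458 = 729/4 ≈ 182.25)
U(I, H) = -62 + H*I (U(I, H) = H*I - 62 = -62 + H*I)
M = -132 (M = (7 + 4)*(-12) = 11*(-12) = -132)
(U(-8, 22) + M)*(-4340 + C) = ((-62 + 22*(-8)) - 132)*(-4340 + 729/4) = ((-62 - 176) - 132)*(-16631/4) = (-238 - 132)*(-16631/4) = -370*(-16631/4) = 3076735/2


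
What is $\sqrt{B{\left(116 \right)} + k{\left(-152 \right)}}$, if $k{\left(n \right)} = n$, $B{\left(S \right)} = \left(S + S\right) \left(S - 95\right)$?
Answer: $4 \sqrt{295} \approx 68.702$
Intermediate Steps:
$B{\left(S \right)} = 2 S \left(-95 + S\right)$
$\sqrt{B{\left(116 \right)} + k{\left(-152 \right)}} = \sqrt{2 \cdot 116 \left(-95 + 116\right) - 152} = \sqrt{2 \cdot 116 \cdot 21 - 152} = \sqrt{4872 - 152} = \sqrt{4720} = 4 \sqrt{295}$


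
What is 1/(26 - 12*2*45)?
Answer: -1/1054 ≈ -0.00094877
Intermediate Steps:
1/(26 - 12*2*45) = 1/(26 - 24*45) = 1/(26 - 1080) = 1/(-1054) = -1/1054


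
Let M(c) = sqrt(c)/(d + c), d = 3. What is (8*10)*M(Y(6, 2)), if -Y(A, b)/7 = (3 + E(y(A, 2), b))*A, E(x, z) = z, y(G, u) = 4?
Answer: -80*I*sqrt(210)/207 ≈ -5.6005*I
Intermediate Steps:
Y(A, b) = -7*A*(3 + b) (Y(A, b) = -7*(3 + b)*A = -7*A*(3 + b))
M(c) = sqrt(c)/(3 + c)
(8*10)*M(Y(6, 2)) = (8*10)*(sqrt(-7*6*(3 + 2))/(3 - 7*6*(3 + 2))) = 80*(sqrt(-7*6*5)/(3 - 7*6*5)) = 80*(sqrt(-210)/(3 - 210)) = 80*((I*sqrt(210))/(-207)) = 80*((I*sqrt(210))*(-1/207)) = 80*(-I*sqrt(210)/207) = -80*I*sqrt(210)/207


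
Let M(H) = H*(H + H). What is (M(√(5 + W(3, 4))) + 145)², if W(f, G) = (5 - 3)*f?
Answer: 27889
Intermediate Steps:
W(f, G) = 2*f
M(H) = 2*H² (M(H) = H*(2*H) = 2*H²)
(M(√(5 + W(3, 4))) + 145)² = (2*(√(5 + 2*3))² + 145)² = (2*(√(5 + 6))² + 145)² = (2*(√11)² + 145)² = (2*11 + 145)² = (22 + 145)² = 167² = 27889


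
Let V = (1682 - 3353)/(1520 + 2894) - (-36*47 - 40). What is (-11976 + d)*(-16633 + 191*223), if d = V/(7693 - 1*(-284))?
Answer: -5473316074139980/17605239 ≈ -3.1089e+8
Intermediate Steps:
V = 7643377/4414 (V = -1671/4414 - (-1692 - 40) = -1671*1/4414 - 1*(-1732) = -1671/4414 + 1732 = 7643377/4414 ≈ 1731.6)
d = 7643377/35210478 (d = 7643377/(4414*(7693 - 1*(-284))) = 7643377/(4414*(7693 + 284)) = (7643377/4414)/7977 = (7643377/4414)*(1/7977) = 7643377/35210478 ≈ 0.21708)
(-11976 + d)*(-16633 + 191*223) = (-11976 + 7643377/35210478)*(-16633 + 191*223) = -421673041151*(-16633 + 42593)/35210478 = -421673041151/35210478*25960 = -5473316074139980/17605239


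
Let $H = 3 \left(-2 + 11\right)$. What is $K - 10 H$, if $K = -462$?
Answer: $-732$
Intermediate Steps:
$H = 27$ ($H = 3 \cdot 9 = 27$)
$K - 10 H = -462 - 270 = -732$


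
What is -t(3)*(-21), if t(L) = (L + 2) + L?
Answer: 168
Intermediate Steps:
t(L) = 2 + 2*L (t(L) = (2 + L) + L = 2 + 2*L)
-t(3)*(-21) = -(2 + 2*3)*(-21) = -(2 + 6)*(-21) = -1*8*(-21) = -8*(-21) = 168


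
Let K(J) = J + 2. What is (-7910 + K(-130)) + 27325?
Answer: 19287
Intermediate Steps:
K(J) = 2 + J
(-7910 + K(-130)) + 27325 = (-7910 + (2 - 130)) + 27325 = (-7910 - 128) + 27325 = -8038 + 27325 = 19287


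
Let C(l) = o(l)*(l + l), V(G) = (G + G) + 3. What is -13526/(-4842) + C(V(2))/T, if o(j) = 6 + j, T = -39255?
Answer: 88346981/31678785 ≈ 2.7888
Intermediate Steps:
V(G) = 3 + 2*G (V(G) = 2*G + 3 = 3 + 2*G)
C(l) = 2*l*(6 + l) (C(l) = (6 + l)*(l + l) = (6 + l)*(2*l) = 2*l*(6 + l))
-13526/(-4842) + C(V(2))/T = -13526/(-4842) + (2*(3 + 2*2)*(6 + (3 + 2*2)))/(-39255) = -13526*(-1/4842) + (2*(3 + 4)*(6 + (3 + 4)))*(-1/39255) = 6763/2421 + (2*7*(6 + 7))*(-1/39255) = 6763/2421 + (2*7*13)*(-1/39255) = 6763/2421 + 182*(-1/39255) = 6763/2421 - 182/39255 = 88346981/31678785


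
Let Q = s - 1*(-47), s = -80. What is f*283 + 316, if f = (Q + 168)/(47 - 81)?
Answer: -27461/34 ≈ -807.68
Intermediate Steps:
Q = -33 (Q = -80 - 1*(-47) = -80 + 47 = -33)
f = -135/34 (f = (-33 + 168)/(47 - 81) = 135/(-34) = 135*(-1/34) = -135/34 ≈ -3.9706)
f*283 + 316 = -135/34*283 + 316 = -38205/34 + 316 = -27461/34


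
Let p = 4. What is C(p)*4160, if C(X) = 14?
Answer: 58240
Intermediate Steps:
C(p)*4160 = 14*4160 = 58240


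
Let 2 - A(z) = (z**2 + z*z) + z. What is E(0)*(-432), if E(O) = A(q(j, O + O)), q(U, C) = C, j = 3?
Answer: -864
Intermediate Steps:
A(z) = 2 - z - 2*z**2 (A(z) = 2 - ((z**2 + z*z) + z) = 2 - ((z**2 + z**2) + z) = 2 - (2*z**2 + z) = 2 - (z + 2*z**2) = 2 + (-z - 2*z**2) = 2 - z - 2*z**2)
E(O) = 2 - 8*O**2 - 2*O (E(O) = 2 - (O + O) - 2*(O + O)**2 = 2 - 2*O - 2*4*O**2 = 2 - 2*O - 8*O**2 = 2 - 8*O**2 - 2*O)
E(0)*(-432) = (2 - 8*0**2 - 2*0)*(-432) = (2 - 8*0 + 0)*(-432) = (2 + 0 + 0)*(-432) = 2*(-432) = -864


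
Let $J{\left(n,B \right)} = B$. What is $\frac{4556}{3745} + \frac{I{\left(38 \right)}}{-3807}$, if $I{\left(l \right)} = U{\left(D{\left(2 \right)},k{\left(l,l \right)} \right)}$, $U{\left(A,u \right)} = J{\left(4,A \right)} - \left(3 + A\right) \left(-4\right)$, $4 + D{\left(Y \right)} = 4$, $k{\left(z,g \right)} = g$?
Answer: $\frac{5766584}{4752405} \approx 1.2134$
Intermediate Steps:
$D{\left(Y \right)} = 0$ ($D{\left(Y \right)} = -4 + 4 = 0$)
$U{\left(A,u \right)} = 12 + 5 A$ ($U{\left(A,u \right)} = A - \left(3 + A\right) \left(-4\right) = A - \left(-12 - 4 A\right) = A + \left(12 + 4 A\right) = 12 + 5 A$)
$I{\left(l \right)} = 12$ ($I{\left(l \right)} = 12 + 5 \cdot 0 = 12 + 0 = 12$)
$\frac{4556}{3745} + \frac{I{\left(38 \right)}}{-3807} = \frac{4556}{3745} + \frac{12}{-3807} = 4556 \cdot \frac{1}{3745} + 12 \left(- \frac{1}{3807}\right) = \frac{4556}{3745} - \frac{4}{1269} = \frac{5766584}{4752405}$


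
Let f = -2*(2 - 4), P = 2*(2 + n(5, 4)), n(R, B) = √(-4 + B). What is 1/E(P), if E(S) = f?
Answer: ¼ ≈ 0.25000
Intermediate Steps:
P = 4 (P = 2*(2 + √(-4 + 4)) = 2*(2 + √0) = 2*(2 + 0) = 2*2 = 4)
f = 4 (f = -2*(-2) = 4)
E(S) = 4
1/E(P) = 1/4 = ¼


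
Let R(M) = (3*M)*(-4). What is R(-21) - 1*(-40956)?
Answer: 41208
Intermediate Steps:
R(M) = -12*M
R(-21) - 1*(-40956) = -12*(-21) - 1*(-40956) = 252 + 40956 = 41208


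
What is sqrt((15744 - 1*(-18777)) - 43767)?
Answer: I*sqrt(9246) ≈ 96.156*I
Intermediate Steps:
sqrt((15744 - 1*(-18777)) - 43767) = sqrt((15744 + 18777) - 43767) = sqrt(34521 - 43767) = sqrt(-9246) = I*sqrt(9246)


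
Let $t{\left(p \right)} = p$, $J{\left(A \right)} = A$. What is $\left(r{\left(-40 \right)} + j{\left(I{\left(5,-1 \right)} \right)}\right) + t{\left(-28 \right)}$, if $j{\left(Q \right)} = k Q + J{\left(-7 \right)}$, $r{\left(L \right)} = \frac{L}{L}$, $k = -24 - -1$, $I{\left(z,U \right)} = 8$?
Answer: $-218$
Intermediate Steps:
$k = -23$ ($k = -24 + 1 = -23$)
$r{\left(L \right)} = 1$
$j{\left(Q \right)} = -7 - 23 Q$ ($j{\left(Q \right)} = - 23 Q - 7 = -7 - 23 Q$)
$\left(r{\left(-40 \right)} + j{\left(I{\left(5,-1 \right)} \right)}\right) + t{\left(-28 \right)} = \left(1 - 191\right) - 28 = -190 - 28 = -218$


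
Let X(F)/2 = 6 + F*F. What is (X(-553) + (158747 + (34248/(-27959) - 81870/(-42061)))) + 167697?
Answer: 1103160393339128/1175983499 ≈ 9.3808e+5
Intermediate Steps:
X(F) = 12 + 2*F² (X(F) = 2*(6 + F*F) = 2*(6 + F²) = 12 + 2*F²)
(X(-553) + (158747 + (34248/(-27959) - 81870/(-42061)))) + 167697 = ((12 + 2*(-553)²) + (158747 + (34248/(-27959) - 81870/(-42061)))) + 167697 = ((12 + 2*305809) + (158747 + (34248*(-1/27959) - 81870*(-1/42061)))) + 167697 = ((12 + 611618) + (158747 + (-34248/27959 + 81870/42061))) + 167697 = (611630 + (158747 + 848498202/1175983499)) + 167697 = (611630 + 186684701013955/1175983499) + 167697 = 905951488507325/1175983499 + 167697 = 1103160393339128/1175983499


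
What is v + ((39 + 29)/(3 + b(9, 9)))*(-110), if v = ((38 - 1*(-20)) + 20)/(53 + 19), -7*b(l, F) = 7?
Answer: -44867/12 ≈ -3738.9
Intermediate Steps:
b(l, F) = -1 (b(l, F) = -1/7*7 = -1)
v = 13/12 (v = ((38 + 20) + 20)/72 = (58 + 20)*(1/72) = 78*(1/72) = 13/12 ≈ 1.0833)
v + ((39 + 29)/(3 + b(9, 9)))*(-110) = 13/12 + ((39 + 29)/(3 - 1))*(-110) = 13/12 + (68/2)*(-110) = 13/12 + (68*(1/2))*(-110) = 13/12 + 34*(-110) = 13/12 - 3740 = -44867/12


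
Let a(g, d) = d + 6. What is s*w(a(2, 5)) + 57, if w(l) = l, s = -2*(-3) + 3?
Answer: 156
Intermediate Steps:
a(g, d) = 6 + d
s = 9 (s = 6 + 3 = 9)
s*w(a(2, 5)) + 57 = 9*(6 + 5) + 57 = 9*11 + 57 = 99 + 57 = 156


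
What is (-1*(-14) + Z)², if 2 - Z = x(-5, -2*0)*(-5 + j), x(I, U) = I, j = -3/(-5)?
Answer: 36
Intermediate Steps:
j = ⅗ (j = -3*(-⅕) = ⅗ ≈ 0.60000)
Z = -20 (Z = 2 - (-5)*(-5 + ⅗) = 2 - (-5)*(-22)/5 = 2 - 1*22 = 2 - 22 = -20)
(-1*(-14) + Z)² = (-1*(-14) - 20)² = (14 - 20)² = (-6)² = 36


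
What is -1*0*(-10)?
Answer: 0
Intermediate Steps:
-1*0*(-10) = 0*(-10) = 0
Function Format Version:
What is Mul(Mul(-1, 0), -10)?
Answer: 0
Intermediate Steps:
Mul(Mul(-1, 0), -10) = Mul(0, -10) = 0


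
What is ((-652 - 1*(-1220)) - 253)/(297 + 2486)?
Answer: 315/2783 ≈ 0.11319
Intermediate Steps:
((-652 - 1*(-1220)) - 253)/(297 + 2486) = ((-652 + 1220) - 253)/2783 = (568 - 253)*(1/2783) = 315*(1/2783) = 315/2783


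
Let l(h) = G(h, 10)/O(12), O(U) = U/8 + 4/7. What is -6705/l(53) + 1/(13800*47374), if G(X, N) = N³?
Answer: -3178014913/228816420 ≈ -13.889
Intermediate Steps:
O(U) = 4/7 + U/8 (O(U) = U*(⅛) + 4*(⅐) = U/8 + 4/7 = 4/7 + U/8)
l(h) = 14000/29 (l(h) = 10³/(4/7 + (⅛)*12) = 1000/(4/7 + 3/2) = 1000/(29/14) = 1000*(14/29) = 14000/29)
-6705/l(53) + 1/(13800*47374) = -6705/14000/29 + 1/(13800*47374) = -6705*29/14000 + (1/13800)*(1/47374) = -38889/2800 + 1/653761200 = -3178014913/228816420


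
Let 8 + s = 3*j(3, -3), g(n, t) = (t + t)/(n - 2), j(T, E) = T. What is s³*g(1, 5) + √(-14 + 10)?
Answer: -10 + 2*I ≈ -10.0 + 2.0*I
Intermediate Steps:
g(n, t) = 2*t/(-2 + n) (g(n, t) = (2*t)/(-2 + n) = 2*t/(-2 + n))
s = 1 (s = -8 + 3*3 = -8 + 9 = 1)
s³*g(1, 5) + √(-14 + 10) = 1³*(2*5/(-2 + 1)) + √(-14 + 10) = 1*(2*5/(-1)) + √(-4) = 1*(2*5*(-1)) + 2*I = 1*(-10) + 2*I = -10 + 2*I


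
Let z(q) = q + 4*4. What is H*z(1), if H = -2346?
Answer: -39882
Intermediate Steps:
z(q) = 16 + q (z(q) = q + 16 = 16 + q)
H*z(1) = -2346*(16 + 1) = -2346*17 = -39882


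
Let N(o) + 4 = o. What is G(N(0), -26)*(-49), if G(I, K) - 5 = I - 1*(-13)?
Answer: -686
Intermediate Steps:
N(o) = -4 + o
G(I, K) = 18 + I (G(I, K) = 5 + (I - 1*(-13)) = 5 + (I + 13) = 5 + (13 + I) = 18 + I)
G(N(0), -26)*(-49) = (18 + (-4 + 0))*(-49) = (18 - 4)*(-49) = 14*(-49) = -686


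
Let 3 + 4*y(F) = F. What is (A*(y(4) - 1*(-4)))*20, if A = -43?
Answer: -3655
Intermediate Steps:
y(F) = -¾ + F/4
(A*(y(4) - 1*(-4)))*20 = -43*((-¾ + (¼)*4) - 1*(-4))*20 = -43*((-¾ + 1) + 4)*20 = -43*(¼ + 4)*20 = -43*17/4*20 = -731/4*20 = -3655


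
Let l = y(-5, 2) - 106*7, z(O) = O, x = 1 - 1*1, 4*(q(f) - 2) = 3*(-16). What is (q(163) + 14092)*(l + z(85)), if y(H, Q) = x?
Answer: -9251874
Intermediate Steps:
q(f) = -10 (q(f) = 2 + (3*(-16))/4 = 2 + (1/4)*(-48) = 2 - 12 = -10)
x = 0 (x = 1 - 1 = 0)
y(H, Q) = 0
l = -742 (l = 0 - 106*7 = 0 - 742 = -742)
(q(163) + 14092)*(l + z(85)) = (-10 + 14092)*(-742 + 85) = 14082*(-657) = -9251874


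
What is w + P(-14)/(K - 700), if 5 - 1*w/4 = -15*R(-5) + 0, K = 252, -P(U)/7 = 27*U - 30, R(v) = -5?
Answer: -2291/8 ≈ -286.38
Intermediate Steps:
P(U) = 210 - 189*U (P(U) = -7*(27*U - 30) = -7*(-30 + 27*U) = 210 - 189*U)
w = -280 (w = 20 - 4*(-15*(-5) + 0) = 20 - 4*(75 + 0) = 20 - 4*75 = 20 - 300 = -280)
w + P(-14)/(K - 700) = -280 + (210 - 189*(-14))/(252 - 700) = -280 + (210 + 2646)/(-448) = -280 - 1/448*2856 = -280 - 51/8 = -2291/8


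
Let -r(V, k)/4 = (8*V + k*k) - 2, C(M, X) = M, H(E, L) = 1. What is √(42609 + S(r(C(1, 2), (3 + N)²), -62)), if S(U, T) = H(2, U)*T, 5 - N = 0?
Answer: √42547 ≈ 206.27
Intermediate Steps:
N = 5 (N = 5 - 1*0 = 5 + 0 = 5)
r(V, k) = 8 - 32*V - 4*k² (r(V, k) = -4*((8*V + k*k) - 2) = -4*((8*V + k²) - 2) = -4*((k² + 8*V) - 2) = -4*(-2 + k² + 8*V) = 8 - 32*V - 4*k²)
S(U, T) = T (S(U, T) = 1*T = T)
√(42609 + S(r(C(1, 2), (3 + N)²), -62)) = √(42609 - 62) = √42547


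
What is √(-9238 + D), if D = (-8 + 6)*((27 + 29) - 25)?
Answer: 10*I*√93 ≈ 96.437*I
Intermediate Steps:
D = -62 (D = -2*(56 - 25) = -2*31 = -62)
√(-9238 + D) = √(-9238 - 62) = √(-9300) = 10*I*√93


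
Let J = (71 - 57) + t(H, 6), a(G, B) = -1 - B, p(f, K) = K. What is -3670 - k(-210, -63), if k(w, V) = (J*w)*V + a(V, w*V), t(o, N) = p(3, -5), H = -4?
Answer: -109509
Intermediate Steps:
t(o, N) = -5
J = 9 (J = (71 - 57) - 5 = 14 - 5 = 9)
k(w, V) = -1 + 8*V*w (k(w, V) = (9*w)*V + (-1 - w*V) = 9*V*w + (-1 - V*w) = -1 + 8*V*w)
-3670 - k(-210, -63) = -3670 - (-1 + 8*(-63)*(-210)) = -3670 - (-1 + 105840) = -3670 - 1*105839 = -3670 - 105839 = -109509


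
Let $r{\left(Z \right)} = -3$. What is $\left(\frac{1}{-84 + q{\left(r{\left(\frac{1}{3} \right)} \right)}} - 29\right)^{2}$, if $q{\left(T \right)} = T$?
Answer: $\frac{6370576}{7569} \approx 841.67$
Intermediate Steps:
$\left(\frac{1}{-84 + q{\left(r{\left(\frac{1}{3} \right)} \right)}} - 29\right)^{2} = \left(\frac{1}{-84 - 3} - 29\right)^{2} = \left(\frac{1}{-87} - 29\right)^{2} = \left(- \frac{1}{87} - 29\right)^{2} = \left(- \frac{2524}{87}\right)^{2} = \frac{6370576}{7569}$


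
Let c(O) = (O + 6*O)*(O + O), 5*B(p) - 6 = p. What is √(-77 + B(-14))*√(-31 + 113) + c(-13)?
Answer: 2366 + I*√161130/5 ≈ 2366.0 + 80.282*I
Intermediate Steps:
B(p) = 6/5 + p/5
c(O) = 14*O² (c(O) = (7*O)*(2*O) = 14*O²)
√(-77 + B(-14))*√(-31 + 113) + c(-13) = √(-77 + (6/5 + (⅕)*(-14)))*√(-31 + 113) + 14*(-13)² = √(-77 + (6/5 - 14/5))*√82 + 14*169 = √(-77 - 8/5)*√82 + 2366 = √(-393/5)*√82 + 2366 = (I*√1965/5)*√82 + 2366 = I*√161130/5 + 2366 = 2366 + I*√161130/5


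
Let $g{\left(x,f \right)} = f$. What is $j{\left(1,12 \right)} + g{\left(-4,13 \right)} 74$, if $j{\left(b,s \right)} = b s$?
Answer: $974$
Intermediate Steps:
$j{\left(1,12 \right)} + g{\left(-4,13 \right)} 74 = 1 \cdot 12 + 13 \cdot 74 = 12 + 962 = 974$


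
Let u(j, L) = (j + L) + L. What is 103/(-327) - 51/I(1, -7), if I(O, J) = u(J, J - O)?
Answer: 14308/7521 ≈ 1.9024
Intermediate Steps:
u(j, L) = j + 2*L (u(j, L) = (L + j) + L = j + 2*L)
I(O, J) = -2*O + 3*J (I(O, J) = J + 2*(J - O) = J + (-2*O + 2*J) = -2*O + 3*J)
103/(-327) - 51/I(1, -7) = 103/(-327) - 51/(-2*1 + 3*(-7)) = 103*(-1/327) - 51/(-2 - 21) = -103/327 - 51/(-23) = -103/327 - 51*(-1/23) = -103/327 + 51/23 = 14308/7521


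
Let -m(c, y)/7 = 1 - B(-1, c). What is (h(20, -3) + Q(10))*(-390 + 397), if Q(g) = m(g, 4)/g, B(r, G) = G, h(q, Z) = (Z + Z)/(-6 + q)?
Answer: 411/10 ≈ 41.100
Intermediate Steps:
h(q, Z) = 2*Z/(-6 + q) (h(q, Z) = (2*Z)/(-6 + q) = 2*Z/(-6 + q))
m(c, y) = -7 + 7*c (m(c, y) = -7*(1 - c) = -7 + 7*c)
Q(g) = (-7 + 7*g)/g
(h(20, -3) + Q(10))*(-390 + 397) = (2*(-3)/(-6 + 20) + (7 - 7/10))*(-390 + 397) = (2*(-3)/14 + (7 - 7*1/10))*7 = (2*(-3)*(1/14) + (7 - 7/10))*7 = (-3/7 + 63/10)*7 = (411/70)*7 = 411/10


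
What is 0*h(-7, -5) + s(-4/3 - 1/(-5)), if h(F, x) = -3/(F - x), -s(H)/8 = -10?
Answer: 80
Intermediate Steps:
s(H) = 80 (s(H) = -8*(-10) = 80)
0*h(-7, -5) + s(-4/3 - 1/(-5)) = 0*(3/(-5 - 1*(-7))) + 80 = 0*(3/(-5 + 7)) + 80 = 0*(3/2) + 80 = 0 + 80 = 80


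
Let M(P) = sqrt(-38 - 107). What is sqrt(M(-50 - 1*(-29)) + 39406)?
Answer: sqrt(39406 + I*sqrt(145)) ≈ 198.51 + 0.03*I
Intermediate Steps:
M(P) = I*sqrt(145) (M(P) = sqrt(-145) = I*sqrt(145))
sqrt(M(-50 - 1*(-29)) + 39406) = sqrt(I*sqrt(145) + 39406) = sqrt(39406 + I*sqrt(145))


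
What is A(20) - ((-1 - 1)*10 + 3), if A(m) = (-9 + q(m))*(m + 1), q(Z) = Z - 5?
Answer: 143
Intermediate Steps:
q(Z) = -5 + Z
A(m) = (1 + m)*(-14 + m) (A(m) = (-9 + (-5 + m))*(m + 1) = (-14 + m)*(1 + m) = (1 + m)*(-14 + m))
A(20) - ((-1 - 1)*10 + 3) = (-14 + 20² - 13*20) - ((-1 - 1)*10 + 3) = (-14 + 400 - 260) - (-2*10 + 3) = 126 - (-20 + 3) = 126 - 1*(-17) = 126 + 17 = 143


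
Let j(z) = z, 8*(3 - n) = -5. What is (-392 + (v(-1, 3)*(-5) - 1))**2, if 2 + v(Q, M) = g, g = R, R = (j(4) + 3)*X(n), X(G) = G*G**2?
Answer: 1101893183521/262144 ≈ 4.2034e+6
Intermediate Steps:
n = 29/8 (n = 3 - 1/8*(-5) = 3 + 5/8 = 29/8 ≈ 3.6250)
X(G) = G**3
R = 170723/512 (R = (4 + 3)*(29/8)**3 = 7*(24389/512) = 170723/512 ≈ 333.44)
g = 170723/512 ≈ 333.44
v(Q, M) = 169699/512 (v(Q, M) = -2 + 170723/512 = 169699/512)
(-392 + (v(-1, 3)*(-5) - 1))**2 = (-392 + ((169699/512)*(-5) - 1))**2 = (-392 + (-848495/512 - 1))**2 = (-392 - 849007/512)**2 = (-1049711/512)**2 = 1101893183521/262144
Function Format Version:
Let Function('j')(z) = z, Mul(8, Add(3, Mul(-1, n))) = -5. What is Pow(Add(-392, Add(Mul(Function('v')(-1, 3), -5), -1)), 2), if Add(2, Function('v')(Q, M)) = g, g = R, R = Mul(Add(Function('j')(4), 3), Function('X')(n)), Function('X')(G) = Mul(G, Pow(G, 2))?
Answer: Rational(1101893183521, 262144) ≈ 4.2034e+6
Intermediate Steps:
n = Rational(29, 8) (n = Add(3, Mul(Rational(-1, 8), -5)) = Add(3, Rational(5, 8)) = Rational(29, 8) ≈ 3.6250)
Function('X')(G) = Pow(G, 3)
R = Rational(170723, 512) (R = Mul(Add(4, 3), Pow(Rational(29, 8), 3)) = Mul(7, Rational(24389, 512)) = Rational(170723, 512) ≈ 333.44)
g = Rational(170723, 512) ≈ 333.44
Function('v')(Q, M) = Rational(169699, 512) (Function('v')(Q, M) = Add(-2, Rational(170723, 512)) = Rational(169699, 512))
Pow(Add(-392, Add(Mul(Function('v')(-1, 3), -5), -1)), 2) = Pow(Add(-392, Add(Mul(Rational(169699, 512), -5), -1)), 2) = Pow(Add(-392, Add(Rational(-848495, 512), -1)), 2) = Pow(Add(-392, Rational(-849007, 512)), 2) = Pow(Rational(-1049711, 512), 2) = Rational(1101893183521, 262144)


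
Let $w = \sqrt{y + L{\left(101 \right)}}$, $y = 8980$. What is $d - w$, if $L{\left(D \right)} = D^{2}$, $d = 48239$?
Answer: $48239 - \sqrt{19181} \approx 48101.0$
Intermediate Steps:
$w = \sqrt{19181}$ ($w = \sqrt{8980 + 101^{2}} = \sqrt{8980 + 10201} = \sqrt{19181} \approx 138.5$)
$d - w = 48239 - \sqrt{19181}$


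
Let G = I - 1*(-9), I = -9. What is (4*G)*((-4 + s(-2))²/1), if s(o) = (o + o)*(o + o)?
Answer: 0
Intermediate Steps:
s(o) = 4*o² (s(o) = (2*o)*(2*o) = 4*o²)
G = 0 (G = -9 - 1*(-9) = -9 + 9 = 0)
(4*G)*((-4 + s(-2))²/1) = (4*0)*((-4 + 4*(-2)²)²/1) = 0*((-4 + 4*4)²*1) = 0*((-4 + 16)²*1) = 0*(12²*1) = 0*(144*1) = 0*144 = 0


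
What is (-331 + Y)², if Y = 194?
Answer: 18769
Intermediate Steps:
(-331 + Y)² = (-331 + 194)² = (-137)² = 18769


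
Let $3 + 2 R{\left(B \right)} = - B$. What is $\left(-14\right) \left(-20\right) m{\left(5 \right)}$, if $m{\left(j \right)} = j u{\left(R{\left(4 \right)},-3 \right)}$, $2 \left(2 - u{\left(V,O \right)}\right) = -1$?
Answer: $3500$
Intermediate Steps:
$R{\left(B \right)} = - \frac{3}{2} - \frac{B}{2}$ ($R{\left(B \right)} = - \frac{3}{2} + \frac{\left(-1\right) B}{2} = - \frac{3}{2} - \frac{B}{2}$)
$u{\left(V,O \right)} = \frac{5}{2}$ ($u{\left(V,O \right)} = 2 - - \frac{1}{2} = 2 + \frac{1}{2} = \frac{5}{2}$)
$m{\left(j \right)} = \frac{5 j}{2}$ ($m{\left(j \right)} = j \frac{5}{2} = \frac{5 j}{2}$)
$\left(-14\right) \left(-20\right) m{\left(5 \right)} = \left(-14\right) \left(-20\right) \frac{5}{2} \cdot 5 = 280 \cdot \frac{25}{2} = 3500$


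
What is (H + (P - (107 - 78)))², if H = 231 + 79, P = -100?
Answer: 32761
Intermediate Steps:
H = 310
(H + (P - (107 - 78)))² = (310 + (-100 - (107 - 78)))² = (310 + (-100 - 1*29))² = (310 + (-100 - 29))² = (310 - 129)² = 181² = 32761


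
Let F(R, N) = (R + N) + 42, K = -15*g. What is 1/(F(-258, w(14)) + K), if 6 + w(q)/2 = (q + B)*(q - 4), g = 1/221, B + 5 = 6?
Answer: 221/15897 ≈ 0.013902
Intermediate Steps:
B = 1 (B = -5 + 6 = 1)
g = 1/221 ≈ 0.0045249
w(q) = -12 + 2*(1 + q)*(-4 + q) (w(q) = -12 + 2*((q + 1)*(q - 4)) = -12 + 2*((1 + q)*(-4 + q)) = -12 + 2*(1 + q)*(-4 + q))
K = -15/221 (K = -15*1/221 = -15/221 ≈ -0.067873)
F(R, N) = 42 + N + R (F(R, N) = (N + R) + 42 = 42 + N + R)
1/(F(-258, w(14)) + K) = 1/((42 + (-20 - 6*14 + 2*14²) - 258) - 15/221) = 1/((42 + (-20 - 84 + 2*196) - 258) - 15/221) = 1/((42 + (-20 - 84 + 392) - 258) - 15/221) = 1/((42 + 288 - 258) - 15/221) = 1/(72 - 15/221) = 1/(15897/221) = 221/15897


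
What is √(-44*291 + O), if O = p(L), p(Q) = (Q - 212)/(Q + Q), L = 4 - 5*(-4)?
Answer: I*√461085/6 ≈ 113.17*I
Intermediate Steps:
L = 24 (L = 4 + 20 = 24)
p(Q) = (-212 + Q)/(2*Q) (p(Q) = (-212 + Q)/((2*Q)) = (-212 + Q)*(1/(2*Q)) = (-212 + Q)/(2*Q))
O = -47/12 (O = (½)*(-212 + 24)/24 = (½)*(1/24)*(-188) = -47/12 ≈ -3.9167)
√(-44*291 + O) = √(-44*291 - 47/12) = √(-12804 - 47/12) = √(-153695/12) = I*√461085/6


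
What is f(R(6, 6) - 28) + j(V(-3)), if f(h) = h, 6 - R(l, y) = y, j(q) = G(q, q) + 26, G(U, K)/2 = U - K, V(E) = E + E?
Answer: -2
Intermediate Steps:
V(E) = 2*E
G(U, K) = -2*K + 2*U (G(U, K) = 2*(U - K) = -2*K + 2*U)
j(q) = 26 (j(q) = (-2*q + 2*q) + 26 = 0 + 26 = 26)
R(l, y) = 6 - y
f(R(6, 6) - 28) + j(V(-3)) = ((6 - 1*6) - 28) + 26 = ((6 - 6) - 28) + 26 = (0 - 28) + 26 = -28 + 26 = -2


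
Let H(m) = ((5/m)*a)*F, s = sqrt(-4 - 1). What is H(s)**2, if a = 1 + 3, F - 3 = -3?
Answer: 0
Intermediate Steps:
F = 0 (F = 3 - 3 = 0)
a = 4
s = I*sqrt(5) (s = sqrt(-5) = I*sqrt(5) ≈ 2.2361*I)
H(m) = 0 (H(m) = ((5/m)*4)*0 = (20/m)*0 = 0)
H(s)**2 = 0**2 = 0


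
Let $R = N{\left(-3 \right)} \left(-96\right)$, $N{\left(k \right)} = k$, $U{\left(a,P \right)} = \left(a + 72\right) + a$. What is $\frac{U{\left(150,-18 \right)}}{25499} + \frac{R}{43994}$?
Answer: $\frac{11854740}{560901503} \approx 0.021135$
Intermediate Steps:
$U{\left(a,P \right)} = 72 + 2 a$ ($U{\left(a,P \right)} = \left(72 + a\right) + a = 72 + 2 a$)
$R = 288$ ($R = \left(-3\right) \left(-96\right) = 288$)
$\frac{U{\left(150,-18 \right)}}{25499} + \frac{R}{43994} = \frac{72 + 2 \cdot 150}{25499} + \frac{288}{43994} = \left(72 + 300\right) \frac{1}{25499} + 288 \cdot \frac{1}{43994} = 372 \cdot \frac{1}{25499} + \frac{144}{21997} = \frac{372}{25499} + \frac{144}{21997} = \frac{11854740}{560901503}$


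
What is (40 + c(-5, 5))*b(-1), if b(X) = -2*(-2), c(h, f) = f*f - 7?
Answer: 232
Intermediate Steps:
c(h, f) = -7 + f² (c(h, f) = f² - 7 = -7 + f²)
b(X) = 4
(40 + c(-5, 5))*b(-1) = (40 + (-7 + 5²))*4 = (40 + (-7 + 25))*4 = (40 + 18)*4 = 58*4 = 232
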